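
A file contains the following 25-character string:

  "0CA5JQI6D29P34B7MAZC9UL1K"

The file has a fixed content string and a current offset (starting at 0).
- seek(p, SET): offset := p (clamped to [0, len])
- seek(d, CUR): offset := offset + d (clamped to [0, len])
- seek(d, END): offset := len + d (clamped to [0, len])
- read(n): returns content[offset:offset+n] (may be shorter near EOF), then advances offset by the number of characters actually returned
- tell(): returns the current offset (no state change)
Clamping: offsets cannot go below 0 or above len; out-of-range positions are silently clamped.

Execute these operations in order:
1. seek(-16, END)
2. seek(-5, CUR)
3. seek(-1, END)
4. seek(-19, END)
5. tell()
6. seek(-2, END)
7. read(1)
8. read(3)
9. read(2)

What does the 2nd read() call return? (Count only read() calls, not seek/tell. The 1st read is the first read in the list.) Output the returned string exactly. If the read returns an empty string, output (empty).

Answer: K

Derivation:
After 1 (seek(-16, END)): offset=9
After 2 (seek(-5, CUR)): offset=4
After 3 (seek(-1, END)): offset=24
After 4 (seek(-19, END)): offset=6
After 5 (tell()): offset=6
After 6 (seek(-2, END)): offset=23
After 7 (read(1)): returned '1', offset=24
After 8 (read(3)): returned 'K', offset=25
After 9 (read(2)): returned '', offset=25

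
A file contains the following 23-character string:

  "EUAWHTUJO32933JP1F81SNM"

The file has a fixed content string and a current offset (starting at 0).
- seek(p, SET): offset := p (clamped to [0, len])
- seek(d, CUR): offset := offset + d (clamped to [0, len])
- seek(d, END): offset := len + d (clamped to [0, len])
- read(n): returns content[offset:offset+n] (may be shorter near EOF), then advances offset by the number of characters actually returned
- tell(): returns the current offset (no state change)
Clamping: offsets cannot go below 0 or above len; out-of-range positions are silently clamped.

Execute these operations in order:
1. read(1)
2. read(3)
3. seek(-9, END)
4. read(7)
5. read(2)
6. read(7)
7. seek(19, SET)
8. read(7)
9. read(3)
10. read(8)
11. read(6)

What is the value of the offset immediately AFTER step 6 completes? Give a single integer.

Answer: 23

Derivation:
After 1 (read(1)): returned 'E', offset=1
After 2 (read(3)): returned 'UAW', offset=4
After 3 (seek(-9, END)): offset=14
After 4 (read(7)): returned 'JP1F81S', offset=21
After 5 (read(2)): returned 'NM', offset=23
After 6 (read(7)): returned '', offset=23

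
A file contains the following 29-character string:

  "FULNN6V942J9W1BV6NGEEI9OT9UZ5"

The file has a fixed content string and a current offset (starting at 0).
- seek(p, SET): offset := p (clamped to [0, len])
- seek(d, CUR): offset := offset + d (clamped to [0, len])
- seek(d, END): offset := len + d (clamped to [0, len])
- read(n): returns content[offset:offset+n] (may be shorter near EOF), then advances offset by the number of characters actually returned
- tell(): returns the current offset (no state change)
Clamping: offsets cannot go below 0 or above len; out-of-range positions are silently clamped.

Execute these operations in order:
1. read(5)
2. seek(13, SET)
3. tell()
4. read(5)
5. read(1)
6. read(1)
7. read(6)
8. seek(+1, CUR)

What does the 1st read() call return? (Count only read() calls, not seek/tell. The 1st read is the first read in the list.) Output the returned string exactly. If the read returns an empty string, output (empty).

Answer: FULNN

Derivation:
After 1 (read(5)): returned 'FULNN', offset=5
After 2 (seek(13, SET)): offset=13
After 3 (tell()): offset=13
After 4 (read(5)): returned '1BV6N', offset=18
After 5 (read(1)): returned 'G', offset=19
After 6 (read(1)): returned 'E', offset=20
After 7 (read(6)): returned 'EI9OT9', offset=26
After 8 (seek(+1, CUR)): offset=27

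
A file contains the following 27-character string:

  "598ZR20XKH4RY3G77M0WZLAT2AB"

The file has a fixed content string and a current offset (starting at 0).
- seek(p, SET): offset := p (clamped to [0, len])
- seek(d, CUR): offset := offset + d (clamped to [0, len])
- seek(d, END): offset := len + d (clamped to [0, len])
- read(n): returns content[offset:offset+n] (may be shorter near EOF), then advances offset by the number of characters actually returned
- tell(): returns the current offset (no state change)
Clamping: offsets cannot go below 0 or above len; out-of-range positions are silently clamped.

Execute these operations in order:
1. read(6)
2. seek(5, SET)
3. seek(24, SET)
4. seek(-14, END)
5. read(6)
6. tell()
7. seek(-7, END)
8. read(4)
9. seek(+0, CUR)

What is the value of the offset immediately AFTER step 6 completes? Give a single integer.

Answer: 19

Derivation:
After 1 (read(6)): returned '598ZR2', offset=6
After 2 (seek(5, SET)): offset=5
After 3 (seek(24, SET)): offset=24
After 4 (seek(-14, END)): offset=13
After 5 (read(6)): returned '3G77M0', offset=19
After 6 (tell()): offset=19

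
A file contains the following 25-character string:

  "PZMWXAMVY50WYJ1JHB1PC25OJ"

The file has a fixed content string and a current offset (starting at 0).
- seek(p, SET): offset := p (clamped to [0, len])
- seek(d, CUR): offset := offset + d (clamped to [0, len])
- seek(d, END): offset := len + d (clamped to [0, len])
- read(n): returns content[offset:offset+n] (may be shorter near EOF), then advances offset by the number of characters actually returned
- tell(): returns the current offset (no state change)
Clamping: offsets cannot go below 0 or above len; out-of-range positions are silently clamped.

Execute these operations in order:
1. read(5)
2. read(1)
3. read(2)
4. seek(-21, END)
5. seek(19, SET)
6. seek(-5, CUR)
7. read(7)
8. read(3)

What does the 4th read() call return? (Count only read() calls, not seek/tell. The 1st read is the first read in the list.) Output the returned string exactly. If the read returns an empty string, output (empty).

After 1 (read(5)): returned 'PZMWX', offset=5
After 2 (read(1)): returned 'A', offset=6
After 3 (read(2)): returned 'MV', offset=8
After 4 (seek(-21, END)): offset=4
After 5 (seek(19, SET)): offset=19
After 6 (seek(-5, CUR)): offset=14
After 7 (read(7)): returned '1JHB1PC', offset=21
After 8 (read(3)): returned '25O', offset=24

Answer: 1JHB1PC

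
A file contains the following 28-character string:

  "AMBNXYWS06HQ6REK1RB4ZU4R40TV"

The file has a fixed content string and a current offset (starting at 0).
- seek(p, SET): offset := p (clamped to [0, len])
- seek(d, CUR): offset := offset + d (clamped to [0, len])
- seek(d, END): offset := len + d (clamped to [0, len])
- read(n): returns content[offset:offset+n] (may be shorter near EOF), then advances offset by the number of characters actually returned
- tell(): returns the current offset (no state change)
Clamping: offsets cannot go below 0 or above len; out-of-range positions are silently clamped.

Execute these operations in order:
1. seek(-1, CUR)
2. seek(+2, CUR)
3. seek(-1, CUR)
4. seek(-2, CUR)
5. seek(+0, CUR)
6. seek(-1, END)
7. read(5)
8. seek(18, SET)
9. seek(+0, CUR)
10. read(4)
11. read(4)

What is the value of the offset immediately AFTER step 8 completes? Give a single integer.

Answer: 18

Derivation:
After 1 (seek(-1, CUR)): offset=0
After 2 (seek(+2, CUR)): offset=2
After 3 (seek(-1, CUR)): offset=1
After 4 (seek(-2, CUR)): offset=0
After 5 (seek(+0, CUR)): offset=0
After 6 (seek(-1, END)): offset=27
After 7 (read(5)): returned 'V', offset=28
After 8 (seek(18, SET)): offset=18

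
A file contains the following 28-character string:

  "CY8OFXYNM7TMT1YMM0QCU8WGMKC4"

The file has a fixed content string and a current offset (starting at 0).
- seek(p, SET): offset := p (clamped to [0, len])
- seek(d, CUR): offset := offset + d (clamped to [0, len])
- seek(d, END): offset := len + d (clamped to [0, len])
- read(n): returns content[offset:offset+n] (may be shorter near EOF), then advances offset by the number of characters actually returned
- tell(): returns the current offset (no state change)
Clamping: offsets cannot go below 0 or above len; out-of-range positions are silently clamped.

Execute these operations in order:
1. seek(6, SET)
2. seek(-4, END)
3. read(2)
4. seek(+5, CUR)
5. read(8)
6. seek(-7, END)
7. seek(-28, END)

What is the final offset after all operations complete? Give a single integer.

Answer: 0

Derivation:
After 1 (seek(6, SET)): offset=6
After 2 (seek(-4, END)): offset=24
After 3 (read(2)): returned 'MK', offset=26
After 4 (seek(+5, CUR)): offset=28
After 5 (read(8)): returned '', offset=28
After 6 (seek(-7, END)): offset=21
After 7 (seek(-28, END)): offset=0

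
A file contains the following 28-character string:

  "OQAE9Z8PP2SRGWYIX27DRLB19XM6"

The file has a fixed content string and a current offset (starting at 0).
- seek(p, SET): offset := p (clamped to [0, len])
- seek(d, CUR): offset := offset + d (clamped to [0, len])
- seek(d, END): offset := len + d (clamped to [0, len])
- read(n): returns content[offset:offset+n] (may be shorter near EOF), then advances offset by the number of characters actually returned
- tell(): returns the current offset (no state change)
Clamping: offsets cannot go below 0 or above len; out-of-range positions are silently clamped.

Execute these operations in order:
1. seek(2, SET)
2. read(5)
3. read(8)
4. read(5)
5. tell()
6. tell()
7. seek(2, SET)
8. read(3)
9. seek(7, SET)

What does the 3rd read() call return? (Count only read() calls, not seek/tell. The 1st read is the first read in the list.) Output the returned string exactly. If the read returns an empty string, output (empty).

After 1 (seek(2, SET)): offset=2
After 2 (read(5)): returned 'AE9Z8', offset=7
After 3 (read(8)): returned 'PP2SRGWY', offset=15
After 4 (read(5)): returned 'IX27D', offset=20
After 5 (tell()): offset=20
After 6 (tell()): offset=20
After 7 (seek(2, SET)): offset=2
After 8 (read(3)): returned 'AE9', offset=5
After 9 (seek(7, SET)): offset=7

Answer: IX27D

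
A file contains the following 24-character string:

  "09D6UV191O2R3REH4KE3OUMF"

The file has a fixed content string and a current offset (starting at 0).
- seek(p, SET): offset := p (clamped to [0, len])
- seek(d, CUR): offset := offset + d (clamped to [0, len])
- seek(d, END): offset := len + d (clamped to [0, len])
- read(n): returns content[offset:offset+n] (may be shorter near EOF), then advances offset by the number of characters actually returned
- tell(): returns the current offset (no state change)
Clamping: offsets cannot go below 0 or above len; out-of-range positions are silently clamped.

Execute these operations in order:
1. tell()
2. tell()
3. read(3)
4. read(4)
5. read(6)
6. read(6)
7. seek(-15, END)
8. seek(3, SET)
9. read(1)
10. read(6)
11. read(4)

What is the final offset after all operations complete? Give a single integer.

After 1 (tell()): offset=0
After 2 (tell()): offset=0
After 3 (read(3)): returned '09D', offset=3
After 4 (read(4)): returned '6UV1', offset=7
After 5 (read(6)): returned '91O2R3', offset=13
After 6 (read(6)): returned 'REH4KE', offset=19
After 7 (seek(-15, END)): offset=9
After 8 (seek(3, SET)): offset=3
After 9 (read(1)): returned '6', offset=4
After 10 (read(6)): returned 'UV191O', offset=10
After 11 (read(4)): returned '2R3R', offset=14

Answer: 14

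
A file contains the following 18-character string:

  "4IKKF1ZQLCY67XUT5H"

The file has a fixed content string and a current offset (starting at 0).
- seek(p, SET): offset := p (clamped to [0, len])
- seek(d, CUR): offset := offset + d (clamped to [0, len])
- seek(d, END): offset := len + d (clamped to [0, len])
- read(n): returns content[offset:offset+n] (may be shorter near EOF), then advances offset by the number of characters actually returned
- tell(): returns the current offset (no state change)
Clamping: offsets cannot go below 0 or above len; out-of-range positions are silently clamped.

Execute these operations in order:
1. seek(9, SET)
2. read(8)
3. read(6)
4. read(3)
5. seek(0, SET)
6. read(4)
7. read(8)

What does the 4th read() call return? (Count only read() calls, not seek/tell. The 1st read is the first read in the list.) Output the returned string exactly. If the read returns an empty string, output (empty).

After 1 (seek(9, SET)): offset=9
After 2 (read(8)): returned 'CY67XUT5', offset=17
After 3 (read(6)): returned 'H', offset=18
After 4 (read(3)): returned '', offset=18
After 5 (seek(0, SET)): offset=0
After 6 (read(4)): returned '4IKK', offset=4
After 7 (read(8)): returned 'F1ZQLCY6', offset=12

Answer: 4IKK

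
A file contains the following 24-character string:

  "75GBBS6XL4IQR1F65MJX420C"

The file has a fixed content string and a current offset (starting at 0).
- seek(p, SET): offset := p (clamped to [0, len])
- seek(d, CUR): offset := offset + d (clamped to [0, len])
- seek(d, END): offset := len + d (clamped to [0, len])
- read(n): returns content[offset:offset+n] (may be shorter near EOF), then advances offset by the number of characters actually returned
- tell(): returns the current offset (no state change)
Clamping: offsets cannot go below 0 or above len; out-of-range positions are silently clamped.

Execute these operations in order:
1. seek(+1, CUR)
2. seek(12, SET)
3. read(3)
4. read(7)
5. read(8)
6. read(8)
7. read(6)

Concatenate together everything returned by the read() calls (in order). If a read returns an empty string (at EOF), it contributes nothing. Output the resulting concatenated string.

After 1 (seek(+1, CUR)): offset=1
After 2 (seek(12, SET)): offset=12
After 3 (read(3)): returned 'R1F', offset=15
After 4 (read(7)): returned '65MJX42', offset=22
After 5 (read(8)): returned '0C', offset=24
After 6 (read(8)): returned '', offset=24
After 7 (read(6)): returned '', offset=24

Answer: R1F65MJX420C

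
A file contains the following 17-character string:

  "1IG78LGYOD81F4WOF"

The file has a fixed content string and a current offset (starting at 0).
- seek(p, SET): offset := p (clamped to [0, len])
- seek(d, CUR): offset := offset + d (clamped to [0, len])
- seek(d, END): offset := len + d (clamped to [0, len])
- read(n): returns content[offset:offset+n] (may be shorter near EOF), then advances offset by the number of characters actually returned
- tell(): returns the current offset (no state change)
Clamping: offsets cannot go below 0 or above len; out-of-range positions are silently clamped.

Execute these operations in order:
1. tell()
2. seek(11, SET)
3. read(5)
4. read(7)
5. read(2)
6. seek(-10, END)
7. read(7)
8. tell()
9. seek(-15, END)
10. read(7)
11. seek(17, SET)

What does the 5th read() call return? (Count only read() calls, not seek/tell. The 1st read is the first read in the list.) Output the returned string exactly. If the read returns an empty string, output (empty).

Answer: G78LGYO

Derivation:
After 1 (tell()): offset=0
After 2 (seek(11, SET)): offset=11
After 3 (read(5)): returned '1F4WO', offset=16
After 4 (read(7)): returned 'F', offset=17
After 5 (read(2)): returned '', offset=17
After 6 (seek(-10, END)): offset=7
After 7 (read(7)): returned 'YOD81F4', offset=14
After 8 (tell()): offset=14
After 9 (seek(-15, END)): offset=2
After 10 (read(7)): returned 'G78LGYO', offset=9
After 11 (seek(17, SET)): offset=17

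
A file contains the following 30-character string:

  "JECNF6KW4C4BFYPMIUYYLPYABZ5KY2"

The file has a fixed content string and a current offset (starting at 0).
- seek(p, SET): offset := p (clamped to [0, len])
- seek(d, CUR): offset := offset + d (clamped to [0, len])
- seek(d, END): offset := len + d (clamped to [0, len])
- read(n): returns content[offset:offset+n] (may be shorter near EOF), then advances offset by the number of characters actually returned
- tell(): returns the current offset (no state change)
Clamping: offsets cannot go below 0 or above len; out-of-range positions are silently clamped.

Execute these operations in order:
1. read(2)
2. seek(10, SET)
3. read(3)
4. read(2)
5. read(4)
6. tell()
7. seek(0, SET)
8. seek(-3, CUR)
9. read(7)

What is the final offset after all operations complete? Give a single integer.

After 1 (read(2)): returned 'JE', offset=2
After 2 (seek(10, SET)): offset=10
After 3 (read(3)): returned '4BF', offset=13
After 4 (read(2)): returned 'YP', offset=15
After 5 (read(4)): returned 'MIUY', offset=19
After 6 (tell()): offset=19
After 7 (seek(0, SET)): offset=0
After 8 (seek(-3, CUR)): offset=0
After 9 (read(7)): returned 'JECNF6K', offset=7

Answer: 7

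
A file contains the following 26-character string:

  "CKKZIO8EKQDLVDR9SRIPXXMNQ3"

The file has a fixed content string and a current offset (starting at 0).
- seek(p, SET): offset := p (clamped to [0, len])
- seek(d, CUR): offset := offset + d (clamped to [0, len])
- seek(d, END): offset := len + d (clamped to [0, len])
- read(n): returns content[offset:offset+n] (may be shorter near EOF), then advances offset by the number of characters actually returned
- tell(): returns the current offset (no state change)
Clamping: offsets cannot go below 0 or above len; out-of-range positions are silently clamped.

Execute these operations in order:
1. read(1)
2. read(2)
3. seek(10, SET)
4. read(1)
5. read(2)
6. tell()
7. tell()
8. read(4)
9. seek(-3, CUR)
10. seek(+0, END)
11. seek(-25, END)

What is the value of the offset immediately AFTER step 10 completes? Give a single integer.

Answer: 26

Derivation:
After 1 (read(1)): returned 'C', offset=1
After 2 (read(2)): returned 'KK', offset=3
After 3 (seek(10, SET)): offset=10
After 4 (read(1)): returned 'D', offset=11
After 5 (read(2)): returned 'LV', offset=13
After 6 (tell()): offset=13
After 7 (tell()): offset=13
After 8 (read(4)): returned 'DR9S', offset=17
After 9 (seek(-3, CUR)): offset=14
After 10 (seek(+0, END)): offset=26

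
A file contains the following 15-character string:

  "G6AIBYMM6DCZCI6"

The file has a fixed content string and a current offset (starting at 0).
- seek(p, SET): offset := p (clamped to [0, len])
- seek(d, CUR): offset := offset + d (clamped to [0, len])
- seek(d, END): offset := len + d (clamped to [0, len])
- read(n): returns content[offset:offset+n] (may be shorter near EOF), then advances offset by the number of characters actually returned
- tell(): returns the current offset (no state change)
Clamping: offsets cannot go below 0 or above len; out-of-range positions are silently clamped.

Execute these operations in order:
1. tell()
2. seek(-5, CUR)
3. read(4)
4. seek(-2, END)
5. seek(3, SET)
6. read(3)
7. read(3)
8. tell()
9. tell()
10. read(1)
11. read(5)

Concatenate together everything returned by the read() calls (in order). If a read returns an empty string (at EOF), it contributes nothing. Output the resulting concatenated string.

Answer: G6AIIBYMM6DCZCI6

Derivation:
After 1 (tell()): offset=0
After 2 (seek(-5, CUR)): offset=0
After 3 (read(4)): returned 'G6AI', offset=4
After 4 (seek(-2, END)): offset=13
After 5 (seek(3, SET)): offset=3
After 6 (read(3)): returned 'IBY', offset=6
After 7 (read(3)): returned 'MM6', offset=9
After 8 (tell()): offset=9
After 9 (tell()): offset=9
After 10 (read(1)): returned 'D', offset=10
After 11 (read(5)): returned 'CZCI6', offset=15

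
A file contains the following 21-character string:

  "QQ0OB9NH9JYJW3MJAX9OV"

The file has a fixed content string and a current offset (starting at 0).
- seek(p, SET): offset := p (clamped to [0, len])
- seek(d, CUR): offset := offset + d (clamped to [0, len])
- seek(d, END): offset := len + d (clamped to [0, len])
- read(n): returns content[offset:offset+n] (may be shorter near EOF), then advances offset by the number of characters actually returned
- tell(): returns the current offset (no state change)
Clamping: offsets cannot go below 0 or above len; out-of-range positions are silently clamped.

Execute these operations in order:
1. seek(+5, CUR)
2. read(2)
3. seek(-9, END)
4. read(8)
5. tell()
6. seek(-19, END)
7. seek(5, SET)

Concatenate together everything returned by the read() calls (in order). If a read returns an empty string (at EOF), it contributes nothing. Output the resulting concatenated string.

After 1 (seek(+5, CUR)): offset=5
After 2 (read(2)): returned '9N', offset=7
After 3 (seek(-9, END)): offset=12
After 4 (read(8)): returned 'W3MJAX9O', offset=20
After 5 (tell()): offset=20
After 6 (seek(-19, END)): offset=2
After 7 (seek(5, SET)): offset=5

Answer: 9NW3MJAX9O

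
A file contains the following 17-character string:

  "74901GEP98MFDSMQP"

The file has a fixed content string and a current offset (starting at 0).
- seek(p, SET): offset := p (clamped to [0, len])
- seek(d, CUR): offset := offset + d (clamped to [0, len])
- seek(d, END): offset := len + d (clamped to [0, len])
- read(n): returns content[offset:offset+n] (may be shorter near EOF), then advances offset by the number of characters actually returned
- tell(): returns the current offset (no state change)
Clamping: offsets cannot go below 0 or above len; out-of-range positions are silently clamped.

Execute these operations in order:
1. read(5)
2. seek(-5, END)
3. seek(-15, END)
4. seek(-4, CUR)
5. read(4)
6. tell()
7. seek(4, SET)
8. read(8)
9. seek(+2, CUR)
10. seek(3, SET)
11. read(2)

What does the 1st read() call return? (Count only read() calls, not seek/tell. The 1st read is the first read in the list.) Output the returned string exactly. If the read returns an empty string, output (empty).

After 1 (read(5)): returned '74901', offset=5
After 2 (seek(-5, END)): offset=12
After 3 (seek(-15, END)): offset=2
After 4 (seek(-4, CUR)): offset=0
After 5 (read(4)): returned '7490', offset=4
After 6 (tell()): offset=4
After 7 (seek(4, SET)): offset=4
After 8 (read(8)): returned '1GEP98MF', offset=12
After 9 (seek(+2, CUR)): offset=14
After 10 (seek(3, SET)): offset=3
After 11 (read(2)): returned '01', offset=5

Answer: 74901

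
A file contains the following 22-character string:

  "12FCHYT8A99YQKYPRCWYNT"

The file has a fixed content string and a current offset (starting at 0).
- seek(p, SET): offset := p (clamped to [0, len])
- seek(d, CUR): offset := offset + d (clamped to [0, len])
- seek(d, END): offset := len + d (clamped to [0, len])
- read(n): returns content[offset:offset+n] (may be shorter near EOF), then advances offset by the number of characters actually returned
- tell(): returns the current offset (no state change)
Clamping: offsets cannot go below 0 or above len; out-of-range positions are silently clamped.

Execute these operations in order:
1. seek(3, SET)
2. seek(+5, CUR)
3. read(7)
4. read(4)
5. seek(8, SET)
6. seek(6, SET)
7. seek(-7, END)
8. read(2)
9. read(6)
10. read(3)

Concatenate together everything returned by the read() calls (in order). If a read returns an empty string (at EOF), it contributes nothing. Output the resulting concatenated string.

Answer: A99YQKYPRCWPRCWYNT

Derivation:
After 1 (seek(3, SET)): offset=3
After 2 (seek(+5, CUR)): offset=8
After 3 (read(7)): returned 'A99YQKY', offset=15
After 4 (read(4)): returned 'PRCW', offset=19
After 5 (seek(8, SET)): offset=8
After 6 (seek(6, SET)): offset=6
After 7 (seek(-7, END)): offset=15
After 8 (read(2)): returned 'PR', offset=17
After 9 (read(6)): returned 'CWYNT', offset=22
After 10 (read(3)): returned '', offset=22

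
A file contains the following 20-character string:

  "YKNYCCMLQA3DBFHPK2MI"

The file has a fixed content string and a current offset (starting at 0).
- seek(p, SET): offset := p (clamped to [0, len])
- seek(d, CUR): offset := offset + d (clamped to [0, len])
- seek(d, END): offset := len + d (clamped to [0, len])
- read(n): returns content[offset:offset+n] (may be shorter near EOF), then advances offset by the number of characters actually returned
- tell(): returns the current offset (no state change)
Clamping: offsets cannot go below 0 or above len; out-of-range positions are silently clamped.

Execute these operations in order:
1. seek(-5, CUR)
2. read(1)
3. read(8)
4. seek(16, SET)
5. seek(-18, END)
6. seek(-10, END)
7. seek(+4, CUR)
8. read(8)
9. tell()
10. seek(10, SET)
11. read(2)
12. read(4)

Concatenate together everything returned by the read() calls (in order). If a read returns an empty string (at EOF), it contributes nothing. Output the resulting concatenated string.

After 1 (seek(-5, CUR)): offset=0
After 2 (read(1)): returned 'Y', offset=1
After 3 (read(8)): returned 'KNYCCMLQ', offset=9
After 4 (seek(16, SET)): offset=16
After 5 (seek(-18, END)): offset=2
After 6 (seek(-10, END)): offset=10
After 7 (seek(+4, CUR)): offset=14
After 8 (read(8)): returned 'HPK2MI', offset=20
After 9 (tell()): offset=20
After 10 (seek(10, SET)): offset=10
After 11 (read(2)): returned '3D', offset=12
After 12 (read(4)): returned 'BFHP', offset=16

Answer: YKNYCCMLQHPK2MI3DBFHP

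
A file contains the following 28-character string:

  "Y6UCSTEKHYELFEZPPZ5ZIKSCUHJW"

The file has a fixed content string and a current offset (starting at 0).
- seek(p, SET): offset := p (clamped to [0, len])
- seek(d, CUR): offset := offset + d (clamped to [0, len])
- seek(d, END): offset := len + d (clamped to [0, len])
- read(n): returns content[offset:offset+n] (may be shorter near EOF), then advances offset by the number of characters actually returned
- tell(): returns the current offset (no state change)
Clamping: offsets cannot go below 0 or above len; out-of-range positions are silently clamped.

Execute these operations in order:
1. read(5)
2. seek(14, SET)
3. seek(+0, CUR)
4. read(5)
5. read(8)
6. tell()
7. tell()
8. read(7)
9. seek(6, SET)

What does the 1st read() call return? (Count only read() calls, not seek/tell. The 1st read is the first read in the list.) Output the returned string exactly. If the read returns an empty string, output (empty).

After 1 (read(5)): returned 'Y6UCS', offset=5
After 2 (seek(14, SET)): offset=14
After 3 (seek(+0, CUR)): offset=14
After 4 (read(5)): returned 'ZPPZ5', offset=19
After 5 (read(8)): returned 'ZIKSCUHJ', offset=27
After 6 (tell()): offset=27
After 7 (tell()): offset=27
After 8 (read(7)): returned 'W', offset=28
After 9 (seek(6, SET)): offset=6

Answer: Y6UCS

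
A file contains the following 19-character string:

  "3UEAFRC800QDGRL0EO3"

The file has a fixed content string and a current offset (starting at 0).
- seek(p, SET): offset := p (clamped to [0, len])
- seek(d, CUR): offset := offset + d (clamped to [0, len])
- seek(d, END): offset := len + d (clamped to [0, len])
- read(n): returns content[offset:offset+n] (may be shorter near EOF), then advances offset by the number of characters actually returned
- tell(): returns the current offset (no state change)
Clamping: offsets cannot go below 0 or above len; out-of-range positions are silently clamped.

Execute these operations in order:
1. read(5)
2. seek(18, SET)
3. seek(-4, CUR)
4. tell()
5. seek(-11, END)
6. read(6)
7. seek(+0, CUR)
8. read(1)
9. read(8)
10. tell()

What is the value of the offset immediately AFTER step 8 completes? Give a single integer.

After 1 (read(5)): returned '3UEAF', offset=5
After 2 (seek(18, SET)): offset=18
After 3 (seek(-4, CUR)): offset=14
After 4 (tell()): offset=14
After 5 (seek(-11, END)): offset=8
After 6 (read(6)): returned '00QDGR', offset=14
After 7 (seek(+0, CUR)): offset=14
After 8 (read(1)): returned 'L', offset=15

Answer: 15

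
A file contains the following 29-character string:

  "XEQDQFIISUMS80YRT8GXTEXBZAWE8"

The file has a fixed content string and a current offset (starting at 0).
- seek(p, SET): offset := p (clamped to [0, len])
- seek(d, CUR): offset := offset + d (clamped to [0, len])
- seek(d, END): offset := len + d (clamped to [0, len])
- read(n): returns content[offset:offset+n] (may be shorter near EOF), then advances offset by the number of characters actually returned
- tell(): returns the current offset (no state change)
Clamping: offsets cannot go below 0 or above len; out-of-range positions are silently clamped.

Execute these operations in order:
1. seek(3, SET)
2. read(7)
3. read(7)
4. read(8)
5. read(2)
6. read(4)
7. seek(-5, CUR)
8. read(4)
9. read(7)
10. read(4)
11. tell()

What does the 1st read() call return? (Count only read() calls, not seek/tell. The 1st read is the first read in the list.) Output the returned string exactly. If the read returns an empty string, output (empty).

Answer: DQFIISU

Derivation:
After 1 (seek(3, SET)): offset=3
After 2 (read(7)): returned 'DQFIISU', offset=10
After 3 (read(7)): returned 'MS80YRT', offset=17
After 4 (read(8)): returned '8GXTEXBZ', offset=25
After 5 (read(2)): returned 'AW', offset=27
After 6 (read(4)): returned 'E8', offset=29
After 7 (seek(-5, CUR)): offset=24
After 8 (read(4)): returned 'ZAWE', offset=28
After 9 (read(7)): returned '8', offset=29
After 10 (read(4)): returned '', offset=29
After 11 (tell()): offset=29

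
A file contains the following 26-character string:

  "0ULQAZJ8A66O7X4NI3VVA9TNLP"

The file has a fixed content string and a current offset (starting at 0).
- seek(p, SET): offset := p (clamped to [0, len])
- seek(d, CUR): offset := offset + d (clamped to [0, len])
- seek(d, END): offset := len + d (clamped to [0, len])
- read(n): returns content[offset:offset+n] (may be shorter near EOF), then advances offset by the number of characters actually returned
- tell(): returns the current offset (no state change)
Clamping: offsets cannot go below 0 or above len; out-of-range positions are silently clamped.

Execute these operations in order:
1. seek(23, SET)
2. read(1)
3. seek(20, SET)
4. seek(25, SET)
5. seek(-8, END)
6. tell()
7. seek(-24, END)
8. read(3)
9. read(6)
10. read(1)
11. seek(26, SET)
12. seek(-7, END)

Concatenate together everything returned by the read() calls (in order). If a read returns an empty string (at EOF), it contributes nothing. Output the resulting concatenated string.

After 1 (seek(23, SET)): offset=23
After 2 (read(1)): returned 'N', offset=24
After 3 (seek(20, SET)): offset=20
After 4 (seek(25, SET)): offset=25
After 5 (seek(-8, END)): offset=18
After 6 (tell()): offset=18
After 7 (seek(-24, END)): offset=2
After 8 (read(3)): returned 'LQA', offset=5
After 9 (read(6)): returned 'ZJ8A66', offset=11
After 10 (read(1)): returned 'O', offset=12
After 11 (seek(26, SET)): offset=26
After 12 (seek(-7, END)): offset=19

Answer: NLQAZJ8A66O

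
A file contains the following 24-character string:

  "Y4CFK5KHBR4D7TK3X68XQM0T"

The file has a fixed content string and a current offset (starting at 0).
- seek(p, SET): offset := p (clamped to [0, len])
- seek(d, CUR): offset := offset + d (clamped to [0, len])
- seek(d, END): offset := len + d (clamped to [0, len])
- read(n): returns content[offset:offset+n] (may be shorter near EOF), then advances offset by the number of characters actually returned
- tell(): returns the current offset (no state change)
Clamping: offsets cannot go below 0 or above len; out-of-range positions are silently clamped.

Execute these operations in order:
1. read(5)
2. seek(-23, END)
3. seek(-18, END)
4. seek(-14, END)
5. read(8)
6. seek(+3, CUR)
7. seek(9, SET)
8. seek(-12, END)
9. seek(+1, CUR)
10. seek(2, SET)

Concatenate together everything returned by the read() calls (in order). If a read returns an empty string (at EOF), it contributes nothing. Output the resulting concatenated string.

After 1 (read(5)): returned 'Y4CFK', offset=5
After 2 (seek(-23, END)): offset=1
After 3 (seek(-18, END)): offset=6
After 4 (seek(-14, END)): offset=10
After 5 (read(8)): returned '4D7TK3X6', offset=18
After 6 (seek(+3, CUR)): offset=21
After 7 (seek(9, SET)): offset=9
After 8 (seek(-12, END)): offset=12
After 9 (seek(+1, CUR)): offset=13
After 10 (seek(2, SET)): offset=2

Answer: Y4CFK4D7TK3X6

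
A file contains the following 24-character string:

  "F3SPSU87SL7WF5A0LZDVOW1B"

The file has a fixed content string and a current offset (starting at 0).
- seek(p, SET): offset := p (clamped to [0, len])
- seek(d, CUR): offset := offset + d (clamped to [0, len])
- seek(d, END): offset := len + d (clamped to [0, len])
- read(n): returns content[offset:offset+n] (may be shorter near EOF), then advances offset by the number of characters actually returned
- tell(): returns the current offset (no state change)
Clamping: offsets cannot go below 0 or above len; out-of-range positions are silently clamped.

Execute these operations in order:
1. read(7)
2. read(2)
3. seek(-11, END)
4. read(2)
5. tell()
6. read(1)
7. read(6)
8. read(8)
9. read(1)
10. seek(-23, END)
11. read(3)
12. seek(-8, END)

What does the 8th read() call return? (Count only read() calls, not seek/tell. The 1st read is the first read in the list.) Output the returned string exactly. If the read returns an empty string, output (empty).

After 1 (read(7)): returned 'F3SPSU8', offset=7
After 2 (read(2)): returned '7S', offset=9
After 3 (seek(-11, END)): offset=13
After 4 (read(2)): returned '5A', offset=15
After 5 (tell()): offset=15
After 6 (read(1)): returned '0', offset=16
After 7 (read(6)): returned 'LZDVOW', offset=22
After 8 (read(8)): returned '1B', offset=24
After 9 (read(1)): returned '', offset=24
After 10 (seek(-23, END)): offset=1
After 11 (read(3)): returned '3SP', offset=4
After 12 (seek(-8, END)): offset=16

Answer: 3SP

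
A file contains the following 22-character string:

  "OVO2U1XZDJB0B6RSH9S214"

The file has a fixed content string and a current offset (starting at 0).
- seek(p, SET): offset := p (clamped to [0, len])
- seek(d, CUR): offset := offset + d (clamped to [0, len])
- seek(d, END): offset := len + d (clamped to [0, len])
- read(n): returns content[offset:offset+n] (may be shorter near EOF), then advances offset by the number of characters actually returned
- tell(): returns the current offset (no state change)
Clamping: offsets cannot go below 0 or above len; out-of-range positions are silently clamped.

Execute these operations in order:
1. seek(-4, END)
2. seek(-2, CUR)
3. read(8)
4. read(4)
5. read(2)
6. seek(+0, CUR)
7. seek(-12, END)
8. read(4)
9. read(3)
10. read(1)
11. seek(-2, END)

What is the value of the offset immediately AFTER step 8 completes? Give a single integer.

After 1 (seek(-4, END)): offset=18
After 2 (seek(-2, CUR)): offset=16
After 3 (read(8)): returned 'H9S214', offset=22
After 4 (read(4)): returned '', offset=22
After 5 (read(2)): returned '', offset=22
After 6 (seek(+0, CUR)): offset=22
After 7 (seek(-12, END)): offset=10
After 8 (read(4)): returned 'B0B6', offset=14

Answer: 14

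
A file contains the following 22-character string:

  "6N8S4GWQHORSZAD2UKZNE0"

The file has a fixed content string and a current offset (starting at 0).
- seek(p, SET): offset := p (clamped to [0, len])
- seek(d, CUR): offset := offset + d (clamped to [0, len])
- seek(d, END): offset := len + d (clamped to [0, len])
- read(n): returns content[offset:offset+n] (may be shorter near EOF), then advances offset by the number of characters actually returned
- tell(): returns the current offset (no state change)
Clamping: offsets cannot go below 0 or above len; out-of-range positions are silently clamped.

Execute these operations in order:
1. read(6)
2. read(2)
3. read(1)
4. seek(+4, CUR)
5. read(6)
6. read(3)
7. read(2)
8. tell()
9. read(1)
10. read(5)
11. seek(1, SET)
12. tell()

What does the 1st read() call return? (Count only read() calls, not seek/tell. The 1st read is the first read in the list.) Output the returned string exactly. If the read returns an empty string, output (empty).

After 1 (read(6)): returned '6N8S4G', offset=6
After 2 (read(2)): returned 'WQ', offset=8
After 3 (read(1)): returned 'H', offset=9
After 4 (seek(+4, CUR)): offset=13
After 5 (read(6)): returned 'AD2UKZ', offset=19
After 6 (read(3)): returned 'NE0', offset=22
After 7 (read(2)): returned '', offset=22
After 8 (tell()): offset=22
After 9 (read(1)): returned '', offset=22
After 10 (read(5)): returned '', offset=22
After 11 (seek(1, SET)): offset=1
After 12 (tell()): offset=1

Answer: 6N8S4G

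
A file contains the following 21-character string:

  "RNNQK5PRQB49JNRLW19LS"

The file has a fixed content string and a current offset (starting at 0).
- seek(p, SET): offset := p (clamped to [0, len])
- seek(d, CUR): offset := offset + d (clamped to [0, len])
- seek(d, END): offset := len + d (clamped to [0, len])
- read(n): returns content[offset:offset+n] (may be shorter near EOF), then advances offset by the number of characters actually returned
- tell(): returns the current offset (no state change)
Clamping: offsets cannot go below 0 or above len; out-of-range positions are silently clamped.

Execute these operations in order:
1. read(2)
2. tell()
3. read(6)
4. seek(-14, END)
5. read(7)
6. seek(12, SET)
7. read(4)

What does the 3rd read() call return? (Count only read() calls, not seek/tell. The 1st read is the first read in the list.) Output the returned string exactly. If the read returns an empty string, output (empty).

After 1 (read(2)): returned 'RN', offset=2
After 2 (tell()): offset=2
After 3 (read(6)): returned 'NQK5PR', offset=8
After 4 (seek(-14, END)): offset=7
After 5 (read(7)): returned 'RQB49JN', offset=14
After 6 (seek(12, SET)): offset=12
After 7 (read(4)): returned 'JNRL', offset=16

Answer: RQB49JN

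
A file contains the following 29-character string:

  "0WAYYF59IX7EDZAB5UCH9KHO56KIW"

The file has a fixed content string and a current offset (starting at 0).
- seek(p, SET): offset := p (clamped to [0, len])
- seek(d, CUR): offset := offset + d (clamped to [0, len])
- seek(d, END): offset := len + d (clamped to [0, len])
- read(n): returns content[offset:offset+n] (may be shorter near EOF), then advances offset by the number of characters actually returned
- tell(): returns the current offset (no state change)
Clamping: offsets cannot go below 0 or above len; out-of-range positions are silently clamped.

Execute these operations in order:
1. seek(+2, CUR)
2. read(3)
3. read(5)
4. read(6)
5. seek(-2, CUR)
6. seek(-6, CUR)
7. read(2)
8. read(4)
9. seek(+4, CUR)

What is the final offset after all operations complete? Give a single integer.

Answer: 18

Derivation:
After 1 (seek(+2, CUR)): offset=2
After 2 (read(3)): returned 'AYY', offset=5
After 3 (read(5)): returned 'F59IX', offset=10
After 4 (read(6)): returned '7EDZAB', offset=16
After 5 (seek(-2, CUR)): offset=14
After 6 (seek(-6, CUR)): offset=8
After 7 (read(2)): returned 'IX', offset=10
After 8 (read(4)): returned '7EDZ', offset=14
After 9 (seek(+4, CUR)): offset=18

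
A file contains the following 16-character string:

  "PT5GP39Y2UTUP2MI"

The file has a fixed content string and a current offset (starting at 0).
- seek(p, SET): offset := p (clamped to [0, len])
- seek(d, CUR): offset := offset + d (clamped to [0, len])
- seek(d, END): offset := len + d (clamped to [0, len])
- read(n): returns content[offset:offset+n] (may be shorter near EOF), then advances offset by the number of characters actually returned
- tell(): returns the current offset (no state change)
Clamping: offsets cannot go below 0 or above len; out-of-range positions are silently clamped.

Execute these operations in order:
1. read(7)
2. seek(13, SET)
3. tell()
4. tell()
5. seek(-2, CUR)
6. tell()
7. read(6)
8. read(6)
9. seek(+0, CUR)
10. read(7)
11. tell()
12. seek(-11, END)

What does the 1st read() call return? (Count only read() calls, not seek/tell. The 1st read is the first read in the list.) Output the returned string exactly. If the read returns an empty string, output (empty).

Answer: PT5GP39

Derivation:
After 1 (read(7)): returned 'PT5GP39', offset=7
After 2 (seek(13, SET)): offset=13
After 3 (tell()): offset=13
After 4 (tell()): offset=13
After 5 (seek(-2, CUR)): offset=11
After 6 (tell()): offset=11
After 7 (read(6)): returned 'UP2MI', offset=16
After 8 (read(6)): returned '', offset=16
After 9 (seek(+0, CUR)): offset=16
After 10 (read(7)): returned '', offset=16
After 11 (tell()): offset=16
After 12 (seek(-11, END)): offset=5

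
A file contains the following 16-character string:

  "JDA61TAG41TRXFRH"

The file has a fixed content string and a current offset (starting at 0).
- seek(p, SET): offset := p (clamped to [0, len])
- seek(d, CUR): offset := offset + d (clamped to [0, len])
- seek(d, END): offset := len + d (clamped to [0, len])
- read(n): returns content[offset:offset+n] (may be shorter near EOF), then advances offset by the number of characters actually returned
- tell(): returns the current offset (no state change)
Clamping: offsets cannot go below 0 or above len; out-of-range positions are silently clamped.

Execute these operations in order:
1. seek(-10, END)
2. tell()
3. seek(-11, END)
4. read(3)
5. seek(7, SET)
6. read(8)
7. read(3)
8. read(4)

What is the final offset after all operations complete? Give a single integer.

After 1 (seek(-10, END)): offset=6
After 2 (tell()): offset=6
After 3 (seek(-11, END)): offset=5
After 4 (read(3)): returned 'TAG', offset=8
After 5 (seek(7, SET)): offset=7
After 6 (read(8)): returned 'G41TRXFR', offset=15
After 7 (read(3)): returned 'H', offset=16
After 8 (read(4)): returned '', offset=16

Answer: 16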